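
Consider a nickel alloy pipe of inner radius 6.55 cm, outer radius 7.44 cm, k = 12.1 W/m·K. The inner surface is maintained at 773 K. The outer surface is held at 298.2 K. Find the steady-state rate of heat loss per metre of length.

Q' = 2πk·ΔT/ln(r₂/r₁) = 2π × 12.1 × 474.8 / ln(0.0744/0.0655) = 2.83×10^5 W/m

Q' = 283 kW/m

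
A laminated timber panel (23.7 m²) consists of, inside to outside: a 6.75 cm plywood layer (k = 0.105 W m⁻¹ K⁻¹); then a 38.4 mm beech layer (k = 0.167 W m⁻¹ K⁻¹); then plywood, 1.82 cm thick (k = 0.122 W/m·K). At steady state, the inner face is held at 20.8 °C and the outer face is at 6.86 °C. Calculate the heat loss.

Resistance network (inner→outer):
  R_plywood = L/(kA) = 0.0675/(0.105·23.7) = 0.02712 K/W
  R_beech = L/(kA) = 0.0384/(0.167·23.7) = 0.009702 K/W
  R_plywood = L/(kA) = 0.0182/(0.122·23.7) = 0.006295 K/W
ΣR = 0.02712 + 0.009702 + 0.006295 = 0.04312 K/W
Q = ΔT/ΣR = (20.8 °C − 6.86 °C)/0.04312 = 323 W

Q = 323 W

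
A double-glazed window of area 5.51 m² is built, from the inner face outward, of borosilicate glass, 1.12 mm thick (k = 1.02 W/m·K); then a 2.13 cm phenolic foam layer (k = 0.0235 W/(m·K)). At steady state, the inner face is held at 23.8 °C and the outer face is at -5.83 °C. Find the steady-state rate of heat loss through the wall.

Q = 180 W

Resistance network (inner→outer):
  R_borosilicate glass = L/(kA) = 0.00112/(1.02·5.51) = 1.993×10^-4 K/W
  R_phenolic foam = L/(kA) = 0.0213/(0.0235·5.51) = 0.1645 K/W
ΣR = 1.993×10^-4 + 0.1645 = 0.1647 K/W
Q = ΔT/ΣR = (23.8 °C − -5.83 °C)/0.1647 = 180 W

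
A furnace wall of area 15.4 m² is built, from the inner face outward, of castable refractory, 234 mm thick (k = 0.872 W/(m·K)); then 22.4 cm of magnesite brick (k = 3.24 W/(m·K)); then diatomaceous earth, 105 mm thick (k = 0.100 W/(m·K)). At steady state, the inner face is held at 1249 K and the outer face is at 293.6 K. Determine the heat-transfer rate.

Q = 10.6 kW

Series thermal resistances, inner to outer:
  R_castable refractory = L/(kA) = 0.234/(0.872·15.4) = 0.01743 K/W
  R_magnesite brick = L/(kA) = 0.224/(3.24·15.4) = 0.004489 K/W
  R_diatomaceous earth = L/(kA) = 0.105/(0.100·15.4) = 0.06818 K/W
ΣR = 0.01743 + 0.004489 + 0.06818 = 0.09010 K/W
Q = ΔT/ΣR = (1249 K − 293.6 K)/0.09010 = 10600 W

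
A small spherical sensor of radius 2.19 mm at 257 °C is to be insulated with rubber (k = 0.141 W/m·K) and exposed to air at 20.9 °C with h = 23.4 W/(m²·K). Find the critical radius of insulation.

r_cr = 1.21 cm

For a sphere, r_cr = 2k_ins/h = 2·0.141/23.4 = 0.0121 m = 1.21 cm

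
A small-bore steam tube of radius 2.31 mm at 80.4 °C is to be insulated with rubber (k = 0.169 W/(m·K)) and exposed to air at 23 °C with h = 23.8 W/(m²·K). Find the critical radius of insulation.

For a cylinder, r_cr = k_ins/h = 0.169/23.8 = 0.00710 m = 0.710 cm

r_cr = 0.710 cm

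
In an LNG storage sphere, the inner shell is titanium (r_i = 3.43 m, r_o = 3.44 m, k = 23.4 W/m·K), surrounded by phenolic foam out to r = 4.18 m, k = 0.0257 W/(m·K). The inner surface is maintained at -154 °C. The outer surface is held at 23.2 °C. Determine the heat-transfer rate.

Q = 1110 W

Resistance network (inner→outer):
  R_titanium = (1/3.43 − 1/3.44)/(4πk) = 8.475×10^-4/(4π·23.4) = 2.882×10^-6 K/W
  R_phenolic foam = (1/3.44 − 1/4.18)/(4πk) = 0.05146/(4π·0.0257) = 0.1594 K/W
ΣR = 2.882×10^-6 + 0.1594 = 0.1594 K/W
Q = ΔT/ΣR = (-154 °C − 23.2 °C)/0.1594 = -1110 W
(Negative Q ⇒ heat flows inward; heat gain = 1110 W.)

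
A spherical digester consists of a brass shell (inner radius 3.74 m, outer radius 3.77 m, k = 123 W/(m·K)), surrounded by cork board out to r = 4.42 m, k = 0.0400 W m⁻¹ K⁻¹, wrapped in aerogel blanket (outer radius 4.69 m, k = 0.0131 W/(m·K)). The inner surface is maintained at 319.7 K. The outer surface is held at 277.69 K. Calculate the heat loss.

Treat each layer as a resistance in series:
  R_brass = (1/3.74 − 1/3.77)/(4πk) = 0.002128/(4π·123) = 1.377×10^-6 K/W
  R_cork board = (1/3.77 − 1/4.42)/(4πk) = 0.03901/(4π·0.0400) = 0.07760 K/W
  R_aerogel blanket = (1/4.42 − 1/4.69)/(4πk) = 0.01302/(4π·0.0131) = 0.07912 K/W
ΣR = 1.377×10^-6 + 0.07760 + 0.07912 = 0.1567 K/W
Q = ΔT/ΣR = (319.7 K − 277.69 K)/0.1567 = 268 W

Q = 268 W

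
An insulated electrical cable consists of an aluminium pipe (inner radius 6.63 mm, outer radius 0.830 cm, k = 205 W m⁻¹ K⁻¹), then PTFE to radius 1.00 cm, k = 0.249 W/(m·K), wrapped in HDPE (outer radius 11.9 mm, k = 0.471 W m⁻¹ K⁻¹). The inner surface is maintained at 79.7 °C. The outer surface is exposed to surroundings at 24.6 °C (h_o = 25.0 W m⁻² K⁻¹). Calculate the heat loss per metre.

Series thermal resistances, inner to outer:
  R'_aluminium = ln(0.00830/0.00663)/(2πk) = 0.2247/(2π·205) = 1.744×10^-4 m·K/W
  R'_PTFE = ln(0.0100/0.00830)/(2πk) = 0.1863/(2π·0.249) = 0.1191 m·K/W
  R'_HDPE = ln(0.0119/0.0100)/(2πk) = 0.1740/(2π·0.471) = 0.05878 m·K/W
  R'_conv,out = 1/(2πr h) = 1/(2π·0.0119·25.0) = 0.5350 m·K/W
ΣR = 1.744×10^-4 + 0.1191 + 0.05878 + 0.5350 = 0.7131 m·K/W
Q' = ΔT/ΣR = (79.7 °C − 24.6 °C)/0.7131 = 77.3 W/m

Q' = 77.3 W/m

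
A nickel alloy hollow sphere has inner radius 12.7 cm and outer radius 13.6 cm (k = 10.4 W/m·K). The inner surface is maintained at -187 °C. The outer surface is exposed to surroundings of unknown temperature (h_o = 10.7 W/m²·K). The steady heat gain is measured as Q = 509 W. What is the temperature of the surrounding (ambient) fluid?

Sum the resistances:
  R_nickel alloy = (1/0.127 − 1/0.136)/(4πk) = 0.5211/(4π·10.4) = 0.003987 K/W
  R_conv,out = 1/(4πr²h) = 1/(4π·0.136²·10.7) = 0.4021 K/W
ΣR = 0.4061 K/W
ΔT = Q·ΣR = 509 × 0.4061 = 206.7 K
Heat flows inward, so T_out = T_in + ΔT = -187 + 206.7 = 19.7 °C

T_out = 19.7 °C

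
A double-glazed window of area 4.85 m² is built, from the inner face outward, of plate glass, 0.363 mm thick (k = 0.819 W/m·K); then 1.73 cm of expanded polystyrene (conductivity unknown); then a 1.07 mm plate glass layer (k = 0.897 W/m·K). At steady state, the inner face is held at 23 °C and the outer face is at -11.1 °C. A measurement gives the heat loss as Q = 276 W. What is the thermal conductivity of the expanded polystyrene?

ΣR = ΔT/Q = |23 − -11.1|/276 = 0.1236 K/W
Known resistances:
  R_plate glass = L/(kA) = 3.63×10^-4/(0.819·4.85) = 9.139×10^-5 K/W
  R_plate glass = L/(kA) = 0.00107/(0.897·4.85) = 2.460×10^-4 K/W
R_expanded polystyrene = ΣR − ΣR_known = 0.1236 − 3.374×10^-4 = 0.1233 K/W
L/(kA) = 0.1233 ⇒ k = 0.0173/(0.1233·4.85) = 0.0289 W/m·K

k = 0.0289 W/m·K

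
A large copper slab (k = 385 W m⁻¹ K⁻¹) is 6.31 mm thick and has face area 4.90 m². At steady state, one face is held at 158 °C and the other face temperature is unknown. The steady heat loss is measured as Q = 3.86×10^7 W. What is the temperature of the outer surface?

Series resistances:
  R_copper = L/(kA) = 0.00631/(385·4.90) = 3.345×10^-6 K/W
ΣR = 3.345×10^-6 K/W
ΔT = Q·ΣR = 3.86×10^7 × 3.345×10^-6 = 129.1 K
Heat flows outward, so T_out = T_in − ΔT = 158 − 129.1 = 28.9 °C

T_out = 28.9 °C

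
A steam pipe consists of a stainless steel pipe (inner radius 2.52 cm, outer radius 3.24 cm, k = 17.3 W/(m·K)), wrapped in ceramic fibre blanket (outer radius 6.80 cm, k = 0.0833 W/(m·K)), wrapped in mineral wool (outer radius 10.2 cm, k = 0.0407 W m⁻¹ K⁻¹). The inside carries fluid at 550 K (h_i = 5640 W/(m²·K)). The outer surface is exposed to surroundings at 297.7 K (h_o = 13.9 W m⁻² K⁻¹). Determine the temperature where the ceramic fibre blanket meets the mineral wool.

Treat each layer as a resistance in series:
  R'_conv,in = 1/(2πr h) = 1/(2π·0.0252·5640) = 0.001120 m·K/W
  R'_stainless steel = ln(0.0324/0.0252)/(2πk) = 0.2513/(2π·17.3) = 0.002312 m·K/W
  R'_ceramic fibre blanket = ln(0.0680/0.0324)/(2πk) = 0.7413/(2π·0.0833) = 1.416 m·K/W
  R'_mineral wool = ln(0.102/0.0680)/(2πk) = 0.4055/(2π·0.0407) = 1.586 m·K/W
  R'_conv,out = 1/(2πr h) = 1/(2π·0.102·13.9) = 0.1123 m·K/W
ΣR = 0.001120 + 0.002312 + 1.416 + 1.586 + 0.1123 = 3.118 m·K/W
Q' = ΔT/ΣR = (550 K − 297.7 K)/3.118 = 80.92 W/m
From the inner boundary to the ceramic fibre blanket/mineral wool interface, ΣR_partial = 1.419 m·K/W.
T_interface = T_in − Q'·ΣR_partial = 550 K − (80.92)(1.419) = 435 K

T = 435 K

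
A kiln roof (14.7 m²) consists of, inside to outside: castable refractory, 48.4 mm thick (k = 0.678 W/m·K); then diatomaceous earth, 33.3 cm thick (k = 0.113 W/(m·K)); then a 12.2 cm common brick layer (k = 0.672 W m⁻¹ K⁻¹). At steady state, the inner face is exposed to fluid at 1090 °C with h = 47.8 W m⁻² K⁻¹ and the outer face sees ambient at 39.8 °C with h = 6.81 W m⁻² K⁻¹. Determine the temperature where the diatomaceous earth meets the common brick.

Series thermal resistances, inner to outer:
  R_conv,in = 1/(hA) = 1/(47.8·14.7) = 0.001423 K/W
  R_castable refractory = L/(kA) = 0.0484/(0.678·14.7) = 0.004856 K/W
  R_diatomaceous earth = L/(kA) = 0.333/(0.113·14.7) = 0.2005 K/W
  R_common brick = L/(kA) = 0.122/(0.672·14.7) = 0.01235 K/W
  R_conv,out = 1/(hA) = 1/(6.81·14.7) = 0.009989 K/W
ΣR = 0.001423 + 0.004856 + 0.2005 + 0.01235 + 0.009989 = 0.2291 K/W
Q = ΔT/ΣR = (1090 °C − 39.8 °C)/0.2291 = 4584 W
From the inner boundary to the diatomaceous earth/common brick interface, ΣR_partial = 0.2068 K/W.
T_interface = T_in − Q·ΣR_partial = 1090 °C − (4584)(0.2068) = 142 °C

T = 142 °C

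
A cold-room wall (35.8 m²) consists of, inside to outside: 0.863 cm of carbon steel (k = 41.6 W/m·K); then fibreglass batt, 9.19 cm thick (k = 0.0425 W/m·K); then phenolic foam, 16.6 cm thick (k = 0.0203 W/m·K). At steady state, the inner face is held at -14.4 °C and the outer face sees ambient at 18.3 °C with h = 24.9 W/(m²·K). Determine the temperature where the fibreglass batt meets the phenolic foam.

Resistance network (inner→outer):
  R_carbon steel = L/(kA) = 0.00863/(41.6·35.8) = 5.795×10^-6 K/W
  R_fibreglass batt = L/(kA) = 0.0919/(0.0425·35.8) = 0.06040 K/W
  R_phenolic foam = L/(kA) = 0.166/(0.0203·35.8) = 0.2284 K/W
  R_conv,out = 1/(hA) = 1/(24.9·35.8) = 0.001122 K/W
ΣR = 5.795×10^-6 + 0.06040 + 0.2284 + 0.001122 = 0.2899 K/W
Q = ΔT/ΣR = (-14.4 °C − 18.3 °C)/0.2899 = -112.8 W
From the inner boundary to the fibreglass batt/phenolic foam interface, ΣR_partial = 0.06041 K/W.
T_interface = T_in − Q·ΣR_partial = -14.4 °C − (-112.8)(0.06041) = -7.59 °C

T = -7.59 °C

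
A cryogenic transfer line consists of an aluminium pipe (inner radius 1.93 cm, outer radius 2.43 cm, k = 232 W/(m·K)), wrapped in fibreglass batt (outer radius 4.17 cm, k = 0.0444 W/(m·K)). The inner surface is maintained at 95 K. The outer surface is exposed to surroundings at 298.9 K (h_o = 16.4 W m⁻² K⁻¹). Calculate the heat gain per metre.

Treat each layer as a resistance in series:
  R'_aluminium = ln(0.0243/0.0193)/(2πk) = 0.2304/(2π·232) = 1.580×10^-4 m·K/W
  R'_fibreglass batt = ln(0.0417/0.0243)/(2πk) = 0.5400/(2π·0.0444) = 1.936 m·K/W
  R'_conv,out = 1/(2πr h) = 1/(2π·0.0417·16.4) = 0.2327 m·K/W
ΣR = 1.580×10^-4 + 1.936 + 0.2327 = 2.169 m·K/W
Q' = ΔT/ΣR = (95 K − 298.9 K)/2.169 = -94.0 W/m
(Negative Q' ⇒ heat flows inward; heat gain = 94.0 W/m.)

Q' = 94.0 W/m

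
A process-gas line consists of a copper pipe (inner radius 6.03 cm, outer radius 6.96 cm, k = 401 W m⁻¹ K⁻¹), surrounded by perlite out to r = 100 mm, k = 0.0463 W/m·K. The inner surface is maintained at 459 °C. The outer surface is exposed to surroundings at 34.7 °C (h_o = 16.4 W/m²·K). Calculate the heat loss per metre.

Treat each layer as a resistance in series:
  R'_copper = ln(0.0696/0.0603)/(2πk) = 0.1434/(2π·401) = 5.693×10^-5 m·K/W
  R'_perlite = ln(0.100/0.0696)/(2πk) = 0.3624/(2π·0.0463) = 1.246 m·K/W
  R'_conv,out = 1/(2πr h) = 1/(2π·0.100·16.4) = 0.09705 m·K/W
ΣR = 5.693×10^-5 + 1.246 + 0.09705 = 1.343 m·K/W
Q' = ΔT/ΣR = (459 °C − 34.7 °C)/1.343 = 316 W/m

Q' = 316 W/m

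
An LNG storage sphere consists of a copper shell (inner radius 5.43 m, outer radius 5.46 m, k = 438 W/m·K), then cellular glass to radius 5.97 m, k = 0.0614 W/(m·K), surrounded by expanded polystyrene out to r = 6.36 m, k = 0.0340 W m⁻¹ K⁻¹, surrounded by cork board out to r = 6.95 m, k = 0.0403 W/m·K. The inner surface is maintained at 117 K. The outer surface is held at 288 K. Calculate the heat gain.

Q = 2420 W

Series thermal resistances, inner to outer:
  R_copper = (1/5.43 − 1/5.46)/(4πk) = 0.001012/(4π·438) = 1.838×10^-7 K/W
  R_cellular glass = (1/5.46 − 1/5.97)/(4πk) = 0.01565/(4π·0.0614) = 0.02028 K/W
  R_expanded polystyrene = (1/5.97 − 1/6.36)/(4πk) = 0.01027/(4π·0.0340) = 0.02404 K/W
  R_cork board = (1/6.36 − 1/6.95)/(4πk) = 0.01335/(4π·0.0403) = 0.02636 K/W
ΣR = 1.838×10^-7 + 0.02028 + 0.02404 + 0.02636 = 0.07068 K/W
Q = ΔT/ΣR = (117 K − 288 K)/0.07068 = -2420 W
(Negative Q ⇒ heat flows inward; heat gain = 2420 W.)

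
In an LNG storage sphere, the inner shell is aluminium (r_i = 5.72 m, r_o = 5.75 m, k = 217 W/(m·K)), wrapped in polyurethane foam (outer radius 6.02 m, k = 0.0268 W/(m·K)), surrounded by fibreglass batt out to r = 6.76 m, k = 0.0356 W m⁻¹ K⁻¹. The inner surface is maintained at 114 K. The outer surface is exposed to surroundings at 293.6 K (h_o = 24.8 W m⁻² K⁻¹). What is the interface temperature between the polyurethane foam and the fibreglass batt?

T = 179.1 K

Series thermal resistances, inner to outer:
  R_aluminium = (1/5.72 − 1/5.75)/(4πk) = 9.121×10^-4/(4π·217) = 3.345×10^-7 K/W
  R_polyurethane foam = (1/5.75 − 1/6.02)/(4πk) = 0.007800/(4π·0.0268) = 0.02316 K/W
  R_fibreglass batt = (1/6.02 − 1/6.76)/(4πk) = 0.01818/(4π·0.0356) = 0.04065 K/W
  R_conv,out = 1/(4πr²h) = 1/(4π·6.76²·24.8) = 7.022×10^-5 K/W
ΣR = 3.345×10^-7 + 0.02316 + 0.04065 + 7.022×10^-5 = 0.06388 K/W
Q = ΔT/ΣR = (114 K − 293.6 K)/0.06388 = -2812 W
From the inner boundary to the polyurethane foam/fibreglass batt interface, ΣR_partial = 0.02316 K/W.
T_interface = T_in − Q·ΣR_partial = 114 K − (-2812)(0.02316) = 179.1 K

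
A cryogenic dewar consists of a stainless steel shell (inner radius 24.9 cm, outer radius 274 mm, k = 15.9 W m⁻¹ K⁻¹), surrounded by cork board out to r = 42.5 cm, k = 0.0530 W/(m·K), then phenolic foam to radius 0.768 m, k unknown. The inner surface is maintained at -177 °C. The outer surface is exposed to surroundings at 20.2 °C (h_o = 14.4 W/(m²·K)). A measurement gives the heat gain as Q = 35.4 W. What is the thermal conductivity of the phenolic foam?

ΣR = ΔT/Q = |-177 − 20.2|/35.4 = 5.571 K/W
Known resistances:
  R_stainless steel = (1/0.249 − 1/0.274)/(4πk) = 0.3664/(4π·15.9) = 0.001834 K/W
  R_cork board = (1/0.274 − 1/0.425)/(4πk) = 1.297/(4π·0.0530) = 1.947 K/W
  R_conv,out = 1/(4πr²h) = 1/(4π·0.768²·14.4) = 0.009369 K/W
R_phenolic foam = ΣR − ΣR_known = 5.571 − 1.958 = 3.613 K/W
(1/r₁−1/r₂)/(4πk) = 3.613 ⇒ k = 1.051/(4π·3.613) = 0.0231 W/m·K

k = 0.0231 W/m·K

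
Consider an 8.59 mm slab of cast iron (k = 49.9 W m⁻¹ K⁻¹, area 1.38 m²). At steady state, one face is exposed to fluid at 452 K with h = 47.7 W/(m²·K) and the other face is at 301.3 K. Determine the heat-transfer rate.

Q = 9.84 kW

Treat each layer as a resistance in series:
  R_conv,in = 1/(hA) = 1/(47.7·1.38) = 0.01519 K/W
  R_cast iron = L/(kA) = 0.00859/(49.9·1.38) = 1.247×10^-4 K/W
ΣR = 0.01519 + 1.247×10^-4 = 0.01531 K/W
Q = ΔT/ΣR = (452 K − 301.3 K)/0.01531 = 9840 W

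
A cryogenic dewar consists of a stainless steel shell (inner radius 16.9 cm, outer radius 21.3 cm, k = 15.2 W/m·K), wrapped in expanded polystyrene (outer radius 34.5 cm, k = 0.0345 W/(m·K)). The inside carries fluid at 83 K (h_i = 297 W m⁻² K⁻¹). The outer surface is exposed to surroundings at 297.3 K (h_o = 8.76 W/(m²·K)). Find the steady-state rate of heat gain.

Resistance network (inner→outer):
  R_conv,in = 1/(4πr²h) = 1/(4π·0.169²·297) = 0.009381 K/W
  R_stainless steel = (1/0.169 − 1/0.213)/(4πk) = 1.222/(4π·15.2) = 0.006399 K/W
  R_expanded polystyrene = (1/0.213 − 1/0.345)/(4πk) = 1.796/(4π·0.0345) = 4.143 K/W
  R_conv,out = 1/(4πr²h) = 1/(4π·0.345²·8.76) = 0.07632 K/W
ΣR = 0.009381 + 0.006399 + 4.143 + 0.07632 = 4.235 K/W
Q = ΔT/ΣR = (83 K − 297.3 K)/4.235 = -50.6 W
(Negative Q ⇒ heat flows inward; heat gain = 50.6 W.)

Q = 50.6 W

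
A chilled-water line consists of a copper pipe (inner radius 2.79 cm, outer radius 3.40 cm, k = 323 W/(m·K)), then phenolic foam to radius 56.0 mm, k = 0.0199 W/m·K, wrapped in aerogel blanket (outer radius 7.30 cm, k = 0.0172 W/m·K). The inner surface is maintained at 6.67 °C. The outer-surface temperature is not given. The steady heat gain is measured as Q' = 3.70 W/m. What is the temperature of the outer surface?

T_out = 30.5 °C

Sum the resistances:
  R'_copper = ln(0.0340/0.0279)/(2πk) = 0.1977/(2π·323) = 9.743×10^-5 m·K/W
  R'_phenolic foam = ln(0.0560/0.0340)/(2πk) = 0.4990/(2π·0.0199) = 3.991 m·K/W
  R'_aerogel blanket = ln(0.0730/0.0560)/(2πk) = 0.2651/(2π·0.0172) = 2.453 m·K/W
ΣR = 6.444 m·K/W
ΔT = Q'·ΣR = 3.70 × 6.444 = 23.84 K
Heat flows inward, so T_out = T_in + ΔT = 6.67 + 23.84 = 30.5 °C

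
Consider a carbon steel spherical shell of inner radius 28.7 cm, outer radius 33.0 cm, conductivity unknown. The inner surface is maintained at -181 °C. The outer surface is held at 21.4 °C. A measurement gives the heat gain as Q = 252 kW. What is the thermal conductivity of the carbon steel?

k = 45.0 W/m·K

ΣR = ΔT/Q = |-181 − 21.4|/2.52×10^5 = 8.032×10^-4 K/W
(1/r₁−1/r₂)/(4πk) = 8.032×10^-4 ⇒ k = 0.4540/(4π·8.032×10^-4) = 45.0 W/m·K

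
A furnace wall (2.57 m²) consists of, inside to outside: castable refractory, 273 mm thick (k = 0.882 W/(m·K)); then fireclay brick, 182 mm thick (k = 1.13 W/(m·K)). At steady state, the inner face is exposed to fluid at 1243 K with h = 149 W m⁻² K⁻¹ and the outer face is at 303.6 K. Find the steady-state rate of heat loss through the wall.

Q = 5.06 kW

Series thermal resistances, inner to outer:
  R_conv,in = 1/(hA) = 1/(149·2.57) = 0.002611 K/W
  R_castable refractory = L/(kA) = 0.273/(0.882·2.57) = 0.1204 K/W
  R_fireclay brick = L/(kA) = 0.182/(1.13·2.57) = 0.06267 K/W
ΣR = 0.002611 + 0.1204 + 0.06267 = 0.1857 K/W
Q = ΔT/ΣR = (1243 K − 303.6 K)/0.1857 = 5060 W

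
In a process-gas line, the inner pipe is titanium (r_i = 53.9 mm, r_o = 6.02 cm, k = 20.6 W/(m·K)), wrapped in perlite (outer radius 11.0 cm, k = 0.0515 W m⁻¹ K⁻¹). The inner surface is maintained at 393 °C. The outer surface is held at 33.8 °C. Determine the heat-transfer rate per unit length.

Resistance network (inner→outer):
  R'_titanium = ln(0.0602/0.0539)/(2πk) = 0.1105/(2π·20.6) = 8.540×10^-4 m·K/W
  R'_perlite = ln(0.110/0.0602)/(2πk) = 0.6028/(2π·0.0515) = 1.863 m·K/W
ΣR = 8.540×10^-4 + 1.863 = 1.864 m·K/W
Q' = ΔT/ΣR = (393 °C − 33.8 °C)/1.864 = 193 W/m

Q' = 193 W/m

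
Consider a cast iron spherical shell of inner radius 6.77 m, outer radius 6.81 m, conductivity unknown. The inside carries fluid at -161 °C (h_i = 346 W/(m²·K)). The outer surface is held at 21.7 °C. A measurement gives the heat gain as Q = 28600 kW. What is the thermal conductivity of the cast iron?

k = 50.4 W/m·K

ΣR = ΔT/Q = |-161 − 21.7|/2.86×10^7 = 6.388×10^-6 K/W
Known resistances:
  R_conv,in = 1/(4πr²h) = 1/(4π·6.77²·346) = 5.018×10^-6 K/W
R_cast iron = ΣR − ΣR_known = 6.388×10^-6 − 5.018×10^-6 = 1.370×10^-6 K/W
(1/r₁−1/r₂)/(4πk) = 1.370×10^-6 ⇒ k = 8.676×10^-4/(4π·1.370×10^-6) = 50.4 W/m·K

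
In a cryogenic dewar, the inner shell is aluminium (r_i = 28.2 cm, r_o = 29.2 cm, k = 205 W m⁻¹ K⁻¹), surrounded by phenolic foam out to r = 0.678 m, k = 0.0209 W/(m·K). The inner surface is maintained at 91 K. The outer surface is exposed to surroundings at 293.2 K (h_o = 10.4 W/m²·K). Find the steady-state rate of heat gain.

Q = 27.2 W

Treat each layer as a resistance in series:
  R_aluminium = (1/0.282 − 1/0.292)/(4πk) = 0.1214/(4π·205) = 4.714×10^-5 K/W
  R_phenolic foam = (1/0.292 − 1/0.678)/(4πk) = 1.950/(4π·0.0209) = 7.424 K/W
  R_conv,out = 1/(4πr²h) = 1/(4π·0.678²·10.4) = 0.01665 K/W
ΣR = 4.714×10^-5 + 7.424 + 0.01665 = 7.441 K/W
Q = ΔT/ΣR = (91 K − 293.2 K)/7.441 = -27.2 W
(Negative Q ⇒ heat flows inward; heat gain = 27.2 W.)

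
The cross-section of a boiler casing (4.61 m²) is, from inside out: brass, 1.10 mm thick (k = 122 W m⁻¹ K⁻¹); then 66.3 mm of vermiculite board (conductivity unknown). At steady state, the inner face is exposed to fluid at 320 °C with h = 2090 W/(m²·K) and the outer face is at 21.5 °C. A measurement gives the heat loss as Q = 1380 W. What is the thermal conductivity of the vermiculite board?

k = 0.0665 W/m·K

ΣR = ΔT/Q = |320 − 21.5|/1380 = 0.2163 K/W
Known resistances:
  R_conv,in = 1/(hA) = 1/(2090·4.61) = 1.038×10^-4 K/W
  R_brass = L/(kA) = 0.00110/(122·4.61) = 1.956×10^-6 K/W
R_vermiculite board = ΣR − ΣR_known = 0.2163 − 1.058×10^-4 = 0.2162 K/W
L/(kA) = 0.2162 ⇒ k = 0.0663/(0.2162·4.61) = 0.0665 W/m·K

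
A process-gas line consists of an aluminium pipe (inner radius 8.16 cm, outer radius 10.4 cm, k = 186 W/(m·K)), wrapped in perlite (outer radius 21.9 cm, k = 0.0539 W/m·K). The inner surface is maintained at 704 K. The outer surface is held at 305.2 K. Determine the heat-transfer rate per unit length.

Q' = 181 W/m

Treat each layer as a resistance in series:
  R'_aluminium = ln(0.104/0.0816)/(2πk) = 0.2426/(2π·186) = 2.076×10^-4 m·K/W
  R'_perlite = ln(0.219/0.104)/(2πk) = 0.7447/(2π·0.0539) = 2.199 m·K/W
ΣR = 2.076×10^-4 + 2.199 = 2.199 m·K/W
Q' = ΔT/ΣR = (704 K − 305.2 K)/2.199 = 181 W/m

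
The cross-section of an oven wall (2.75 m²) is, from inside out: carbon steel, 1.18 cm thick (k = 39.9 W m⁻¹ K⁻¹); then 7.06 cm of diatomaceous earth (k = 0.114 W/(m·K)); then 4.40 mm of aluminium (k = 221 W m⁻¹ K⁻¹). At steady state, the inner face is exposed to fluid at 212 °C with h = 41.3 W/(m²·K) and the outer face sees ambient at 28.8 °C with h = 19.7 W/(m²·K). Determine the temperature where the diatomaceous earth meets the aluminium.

Series thermal resistances, inner to outer:
  R_conv,in = 1/(hA) = 1/(41.3·2.75) = 0.008805 K/W
  R_carbon steel = L/(kA) = 0.0118/(39.9·2.75) = 1.075×10^-4 K/W
  R_diatomaceous earth = L/(kA) = 0.0706/(0.114·2.75) = 0.2252 K/W
  R_aluminium = L/(kA) = 0.00440/(221·2.75) = 7.240×10^-6 K/W
  R_conv,out = 1/(hA) = 1/(19.7·2.75) = 0.01846 K/W
ΣR = 0.008805 + 1.075×10^-4 + 0.2252 + 7.240×10^-6 + 0.01846 = 0.2526 K/W
Q = ΔT/ΣR = (212 °C − 28.8 °C)/0.2526 = 725.3 W
From the inner boundary to the diatomaceous earth/aluminium interface, ΣR_partial = 0.2341 K/W.
T_interface = T_in − Q·ΣR_partial = 212 °C − (725.3)(0.2341) = 42.2 °C

T = 42.2 °C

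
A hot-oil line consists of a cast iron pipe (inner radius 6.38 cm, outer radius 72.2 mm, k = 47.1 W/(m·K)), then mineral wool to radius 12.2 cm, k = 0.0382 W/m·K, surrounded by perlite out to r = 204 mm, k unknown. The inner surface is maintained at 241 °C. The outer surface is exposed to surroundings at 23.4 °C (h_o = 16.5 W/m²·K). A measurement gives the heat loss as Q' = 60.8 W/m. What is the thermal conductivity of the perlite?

ΣR = ΔT/Q' = |241 − 23.4|/60.8 = 3.579 m·K/W
Known resistances:
  R'_cast iron = ln(0.0722/0.0638)/(2πk) = 0.1237/(2π·47.1) = 4.179×10^-4 m·K/W
  R'_mineral wool = ln(0.122/0.0722)/(2πk) = 0.5246/(2π·0.0382) = 2.186 m·K/W
  R'_conv,out = 1/(2πr h) = 1/(2π·0.204·16.5) = 0.04728 m·K/W
R_perlite = ΣR − ΣR_known = 3.579 − 2.234 = 1.345 m·K/W
ln(r₂/r₁)/(2πk) = 1.345 ⇒ k = 0.5141/(2π·1.345) = 0.0608 W/m·K

k = 0.0608 W/m·K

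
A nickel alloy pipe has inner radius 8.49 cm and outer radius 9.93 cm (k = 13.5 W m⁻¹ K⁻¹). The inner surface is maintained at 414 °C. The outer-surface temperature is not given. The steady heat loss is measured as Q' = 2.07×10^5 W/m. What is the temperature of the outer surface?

Sum the resistances:
  R'_nickel alloy = ln(0.0993/0.0849)/(2πk) = 0.1567/(2π·13.5) = 0.001847 m·K/W
ΣR = 0.001847 m·K/W
ΔT = Q'·ΣR = 2.07×10^5 × 0.001847 = 382.3 K
Heat flows outward, so T_out = T_in − ΔT = 414 − 382.3 = 31.7 °C

T_out = 31.7 °C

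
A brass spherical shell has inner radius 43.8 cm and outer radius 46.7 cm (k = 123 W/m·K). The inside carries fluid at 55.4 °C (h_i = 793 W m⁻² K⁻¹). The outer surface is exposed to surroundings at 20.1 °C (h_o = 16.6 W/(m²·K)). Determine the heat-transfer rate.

Series thermal resistances, inner to outer:
  R_conv,in = 1/(4πr²h) = 1/(4π·0.438²·793) = 5.231×10^-4 K/W
  R_brass = (1/0.438 − 1/0.467)/(4πk) = 0.1418/(4π·123) = 9.173×10^-5 K/W
  R_conv,out = 1/(4πr²h) = 1/(4π·0.467²·16.6) = 0.02198 K/W
ΣR = 5.231×10^-4 + 9.173×10^-5 + 0.02198 = 0.02259 K/W
Q = ΔT/ΣR = (55.4 °C − 20.1 °C)/0.02259 = 1560 W

Q = 1560 W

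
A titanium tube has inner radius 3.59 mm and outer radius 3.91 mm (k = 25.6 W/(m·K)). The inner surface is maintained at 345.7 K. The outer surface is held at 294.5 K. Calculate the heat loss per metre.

Q' = 96.5 kW/m

Q' = 2πk·ΔT/ln(r₂/r₁) = 2π × 25.6 × 51.2 / ln(0.00391/0.00359) = 96500 W/m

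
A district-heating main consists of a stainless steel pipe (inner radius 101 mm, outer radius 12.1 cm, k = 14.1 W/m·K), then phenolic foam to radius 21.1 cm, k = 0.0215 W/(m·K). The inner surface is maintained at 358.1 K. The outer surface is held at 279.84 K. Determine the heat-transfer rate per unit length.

Treat each layer as a resistance in series:
  R'_stainless steel = ln(0.121/0.101)/(2πk) = 0.1807/(2π·14.1) = 0.002039 m·K/W
  R'_phenolic foam = ln(0.211/0.121)/(2πk) = 0.5561/(2π·0.0215) = 4.116 m·K/W
ΣR = 0.002039 + 4.116 = 4.118 m·K/W
Q' = ΔT/ΣR = (358.1 K − 279.84 K)/4.118 = 19.0 W/m

Q' = 19.0 W/m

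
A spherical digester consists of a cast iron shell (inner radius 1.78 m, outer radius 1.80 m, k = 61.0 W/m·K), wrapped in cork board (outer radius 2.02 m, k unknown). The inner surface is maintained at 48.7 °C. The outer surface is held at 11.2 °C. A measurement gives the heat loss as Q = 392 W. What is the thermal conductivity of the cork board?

k = 0.0503 W/m·K

ΣR = ΔT/Q = |48.7 − 11.2|/392 = 0.09566 K/W
Known resistances:
  R_cast iron = (1/1.78 − 1/1.80)/(4πk) = 0.006242/(4π·61.0) = 8.143×10^-6 K/W
R_cork board = ΣR − ΣR_known = 0.09566 − 8.143×10^-6 = 0.09565 K/W
(1/r₁−1/r₂)/(4πk) = 0.09565 ⇒ k = 0.06051/(4π·0.09565) = 0.0503 W/m·K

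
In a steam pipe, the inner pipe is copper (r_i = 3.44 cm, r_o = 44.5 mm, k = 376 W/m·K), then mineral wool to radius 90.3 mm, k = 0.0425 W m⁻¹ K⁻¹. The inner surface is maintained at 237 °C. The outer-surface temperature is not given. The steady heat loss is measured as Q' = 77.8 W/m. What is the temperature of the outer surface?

Series resistances:
  R'_copper = ln(0.0445/0.0344)/(2πk) = 0.2574/(2π·376) = 1.090×10^-4 m·K/W
  R'_mineral wool = ln(0.0903/0.0445)/(2πk) = 0.7076/(2π·0.0425) = 2.650 m·K/W
ΣR = 2.650 m·K/W
ΔT = Q'·ΣR = 77.8 × 2.650 = 206.2 K
Heat flows outward, so T_out = T_in − ΔT = 237 − 206.2 = 30.8 °C

T_out = 30.8 °C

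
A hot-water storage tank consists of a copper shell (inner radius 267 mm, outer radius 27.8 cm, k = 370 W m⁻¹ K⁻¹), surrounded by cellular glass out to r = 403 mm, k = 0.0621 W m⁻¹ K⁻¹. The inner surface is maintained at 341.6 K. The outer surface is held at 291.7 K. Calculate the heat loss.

Treat each layer as a resistance in series:
  R_copper = (1/0.267 − 1/0.278)/(4πk) = 0.1482/(4π·370) = 3.187×10^-5 K/W
  R_cellular glass = (1/0.278 − 1/0.403)/(4πk) = 1.116/(4π·0.0621) = 1.430 K/W
ΣR = 3.187×10^-5 + 1.430 = 1.430 K/W
Q = ΔT/ΣR = (341.6 K − 291.7 K)/1.430 = 34.9 W

Q = 34.9 W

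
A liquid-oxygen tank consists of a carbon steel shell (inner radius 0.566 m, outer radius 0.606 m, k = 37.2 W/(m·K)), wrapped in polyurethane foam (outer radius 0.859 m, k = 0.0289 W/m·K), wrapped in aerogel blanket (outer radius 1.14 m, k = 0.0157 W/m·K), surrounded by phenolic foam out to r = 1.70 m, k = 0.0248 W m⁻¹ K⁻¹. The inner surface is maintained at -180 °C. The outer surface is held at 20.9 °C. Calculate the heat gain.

Q = 54.0 W

Treat each layer as a resistance in series:
  R_carbon steel = (1/0.566 − 1/0.606)/(4πk) = 0.1166/(4π·37.2) = 2.495×10^-4 K/W
  R_polyurethane foam = (1/0.606 − 1/0.859)/(4πk) = 0.4860/(4π·0.0289) = 1.338 K/W
  R_aerogel blanket = (1/0.859 − 1/1.14)/(4πk) = 0.2870/(4π·0.0157) = 1.454 K/W
  R_phenolic foam = (1/1.14 − 1/1.70)/(4πk) = 0.2890/(4π·0.0248) = 0.9272 K/W
ΣR = 2.495×10^-4 + 1.338 + 1.454 + 0.9272 = 3.719 K/W
Q = ΔT/ΣR = (-180 °C − 20.9 °C)/3.719 = -54.0 W
(Negative Q ⇒ heat flows inward; heat gain = 54.0 W.)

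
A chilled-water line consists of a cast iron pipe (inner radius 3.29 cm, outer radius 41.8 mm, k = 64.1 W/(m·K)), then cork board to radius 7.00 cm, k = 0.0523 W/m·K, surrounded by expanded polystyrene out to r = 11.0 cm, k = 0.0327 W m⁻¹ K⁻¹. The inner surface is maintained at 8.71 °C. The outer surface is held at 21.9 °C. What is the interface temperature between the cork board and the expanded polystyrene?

T = 14.2 °C

Treat each layer as a resistance in series:
  R'_cast iron = ln(0.0418/0.0329)/(2πk) = 0.2394/(2π·64.1) = 5.945×10^-4 m·K/W
  R'_cork board = ln(0.0700/0.0418)/(2πk) = 0.5156/(2π·0.0523) = 1.569 m·K/W
  R'_expanded polystyrene = ln(0.110/0.0700)/(2πk) = 0.4520/(2π·0.0327) = 2.200 m·K/W
ΣR = 5.945×10^-4 + 1.569 + 2.200 = 3.770 m·K/W
Q' = ΔT/ΣR = (8.71 °C − 21.9 °C)/3.770 = -3.499 W/m
From the inner boundary to the cork board/expanded polystyrene interface, ΣR_partial = 1.570 m·K/W.
T_interface = T_in − Q'·ΣR_partial = 8.71 °C − (-3.499)(1.570) = 14.2 °C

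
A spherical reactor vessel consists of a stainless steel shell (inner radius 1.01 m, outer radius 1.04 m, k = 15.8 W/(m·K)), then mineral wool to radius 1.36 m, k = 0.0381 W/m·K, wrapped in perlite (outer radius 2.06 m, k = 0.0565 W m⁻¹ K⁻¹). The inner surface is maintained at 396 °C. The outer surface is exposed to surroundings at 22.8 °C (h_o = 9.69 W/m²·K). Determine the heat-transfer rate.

Resistance network (inner→outer):
  R_stainless steel = (1/1.01 − 1/1.04)/(4πk) = 0.02856/(4π·15.8) = 1.438×10^-4 K/W
  R_mineral wool = (1/1.04 − 1/1.36)/(4πk) = 0.2262/(4π·0.0381) = 0.4725 K/W
  R_perlite = (1/1.36 − 1/2.06)/(4πk) = 0.2499/(4π·0.0565) = 0.3519 K/W
  R_conv,out = 1/(4πr²h) = 1/(4π·2.06²·9.69) = 0.001935 K/W
ΣR = 1.438×10^-4 + 0.4725 + 0.3519 + 0.001935 = 0.8265 K/W
Q = ΔT/ΣR = (396 °C − 22.8 °C)/0.8265 = 452 W

Q = 452 W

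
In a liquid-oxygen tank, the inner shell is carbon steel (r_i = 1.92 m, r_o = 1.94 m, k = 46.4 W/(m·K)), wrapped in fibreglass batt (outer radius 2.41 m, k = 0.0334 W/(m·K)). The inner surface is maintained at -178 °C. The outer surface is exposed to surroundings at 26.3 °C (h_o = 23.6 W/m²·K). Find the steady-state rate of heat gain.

Q = 851 W

Treat each layer as a resistance in series:
  R_carbon steel = (1/1.92 − 1/1.94)/(4πk) = 0.005369/(4π·46.4) = 9.209×10^-6 K/W
  R_fibreglass batt = (1/1.94 − 1/2.41)/(4πk) = 0.1005/(4π·0.0334) = 0.2395 K/W
  R_conv,out = 1/(4πr²h) = 1/(4π·2.41²·23.6) = 5.806×10^-4 K/W
ΣR = 9.209×10^-6 + 0.2395 + 5.806×10^-4 = 0.2401 K/W
Q = ΔT/ΣR = (-178 °C − 26.3 °C)/0.2401 = -851 W
(Negative Q ⇒ heat flows inward; heat gain = 851 W.)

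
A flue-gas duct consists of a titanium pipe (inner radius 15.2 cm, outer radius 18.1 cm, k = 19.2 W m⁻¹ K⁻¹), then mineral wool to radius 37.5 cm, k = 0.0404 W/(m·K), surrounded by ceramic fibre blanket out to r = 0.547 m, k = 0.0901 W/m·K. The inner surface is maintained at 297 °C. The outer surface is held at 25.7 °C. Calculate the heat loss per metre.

Treat each layer as a resistance in series:
  R'_titanium = ln(0.181/0.152)/(2πk) = 0.1746/(2π·19.2) = 0.001447 m·K/W
  R'_mineral wool = ln(0.375/0.181)/(2πk) = 0.7284/(2π·0.0404) = 2.870 m·K/W
  R'_ceramic fibre blanket = ln(0.547/0.375)/(2πk) = 0.3775/(2π·0.0901) = 0.6669 m·K/W
ΣR = 0.001447 + 2.870 + 0.6669 = 3.538 m·K/W
Q' = ΔT/ΣR = (297 °C − 25.7 °C)/3.538 = 76.7 W/m

Q' = 76.7 W/m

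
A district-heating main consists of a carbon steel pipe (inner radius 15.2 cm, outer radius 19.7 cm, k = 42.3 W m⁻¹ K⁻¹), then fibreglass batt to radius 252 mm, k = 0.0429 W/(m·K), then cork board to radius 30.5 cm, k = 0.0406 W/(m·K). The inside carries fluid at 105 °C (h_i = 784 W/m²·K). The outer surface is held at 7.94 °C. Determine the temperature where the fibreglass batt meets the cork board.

Series thermal resistances, inner to outer:
  R'_conv,in = 1/(2πr h) = 1/(2π·0.152·784) = 0.001336 m·K/W
  R'_carbon steel = ln(0.197/0.152)/(2πk) = 0.2593/(2π·42.3) = 9.757×10^-4 m·K/W
  R'_fibreglass batt = ln(0.252/0.197)/(2πk) = 0.2462/(2π·0.0429) = 0.9135 m·K/W
  R'_cork board = ln(0.305/0.252)/(2πk) = 0.1909/(2π·0.0406) = 0.7483 m·K/W
ΣR = 0.001336 + 9.757×10^-4 + 0.9135 + 0.7483 = 1.664 m·K/W
Q' = ΔT/ΣR = (105 °C − 7.94 °C)/1.664 = 58.33 W/m
From the inner boundary to the fibreglass batt/cork board interface, ΣR_partial = 0.9158 m·K/W.
T_interface = T_in − Q'·ΣR_partial = 105 °C − (58.33)(0.9158) = 51.6 °C

T = 51.6 °C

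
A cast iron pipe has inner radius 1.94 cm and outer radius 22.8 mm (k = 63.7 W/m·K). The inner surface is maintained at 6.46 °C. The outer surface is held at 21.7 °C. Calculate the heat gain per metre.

Q' = 2πk·ΔT/ln(r₂/r₁) = 2π × 63.7 × 15.24 / ln(0.0228/0.0194) = 37800 W/m

Q' = 37800 W/m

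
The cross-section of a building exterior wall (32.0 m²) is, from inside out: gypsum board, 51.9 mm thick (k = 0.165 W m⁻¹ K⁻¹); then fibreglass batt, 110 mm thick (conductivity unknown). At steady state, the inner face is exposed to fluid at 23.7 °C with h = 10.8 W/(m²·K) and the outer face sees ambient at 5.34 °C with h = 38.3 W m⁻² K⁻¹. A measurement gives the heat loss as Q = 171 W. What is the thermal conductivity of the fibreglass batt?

ΣR = ΔT/Q = |23.7 − 5.34|/171 = 0.1074 K/W
Known resistances:
  R_conv,in = 1/(hA) = 1/(10.8·32.0) = 0.002894 K/W
  R_gypsum board = L/(kA) = 0.0519/(0.165·32.0) = 0.009830 K/W
  R_conv,out = 1/(hA) = 1/(38.3·32.0) = 8.159×10^-4 K/W
R_fibreglass batt = ΣR − ΣR_known = 0.1074 − 0.01354 = 0.09386 K/W
L/(kA) = 0.09386 ⇒ k = 0.110/(0.09386·32.0) = 0.0366 W/m·K

k = 0.0366 W/m·K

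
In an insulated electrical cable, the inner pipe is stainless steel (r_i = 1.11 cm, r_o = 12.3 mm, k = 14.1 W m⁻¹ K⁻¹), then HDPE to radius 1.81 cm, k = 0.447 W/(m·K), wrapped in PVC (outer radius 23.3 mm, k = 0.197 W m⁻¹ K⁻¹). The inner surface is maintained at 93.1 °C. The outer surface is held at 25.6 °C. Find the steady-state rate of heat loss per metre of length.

Q' = 197 W/m

Series thermal resistances, inner to outer:
  R'_stainless steel = ln(0.0123/0.0111)/(2πk) = 0.1027/(2π·14.1) = 0.001159 m·K/W
  R'_HDPE = ln(0.0181/0.0123)/(2πk) = 0.3863/(2π·0.447) = 0.1375 m·K/W
  R'_PVC = ln(0.0233/0.0181)/(2πk) = 0.2525/(2π·0.197) = 0.2040 m·K/W
ΣR = 0.001159 + 0.1375 + 0.2040 = 0.3427 m·K/W
Q' = ΔT/ΣR = (93.1 °C − 25.6 °C)/0.3427 = 197 W/m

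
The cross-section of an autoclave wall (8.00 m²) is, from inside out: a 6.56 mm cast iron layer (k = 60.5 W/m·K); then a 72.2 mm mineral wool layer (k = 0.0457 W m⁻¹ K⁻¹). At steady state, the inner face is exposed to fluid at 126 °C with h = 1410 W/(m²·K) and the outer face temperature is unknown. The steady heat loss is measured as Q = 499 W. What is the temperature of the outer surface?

Sum the resistances:
  R_conv,in = 1/(hA) = 1/(1410·8.00) = 8.865×10^-5 K/W
  R_cast iron = L/(kA) = 0.00656/(60.5·8.00) = 1.355×10^-5 K/W
  R_mineral wool = L/(kA) = 0.0722/(0.0457·8.00) = 0.1975 K/W
ΣR = 0.1976 K/W
ΔT = Q·ΣR = 499 × 0.1976 = 98.60 K
Heat flows outward, so T_out = T_in − ΔT = 126 − 98.60 = 27.4 °C

T_out = 27.4 °C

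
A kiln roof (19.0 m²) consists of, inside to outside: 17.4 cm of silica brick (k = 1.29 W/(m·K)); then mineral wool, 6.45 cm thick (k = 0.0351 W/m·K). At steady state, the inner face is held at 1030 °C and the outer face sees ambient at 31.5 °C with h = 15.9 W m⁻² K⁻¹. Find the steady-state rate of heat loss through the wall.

Series thermal resistances, inner to outer:
  R_silica brick = L/(kA) = 0.174/(1.29·19.0) = 0.007099 K/W
  R_mineral wool = L/(kA) = 0.0645/(0.0351·19.0) = 0.09672 K/W
  R_conv,out = 1/(hA) = 1/(15.9·19.0) = 0.003310 K/W
ΣR = 0.007099 + 0.09672 + 0.003310 = 0.1071 K/W
Q = ΔT/ΣR = (1030 °C − 31.5 °C)/0.1071 = 9320 W

Q = 9320 W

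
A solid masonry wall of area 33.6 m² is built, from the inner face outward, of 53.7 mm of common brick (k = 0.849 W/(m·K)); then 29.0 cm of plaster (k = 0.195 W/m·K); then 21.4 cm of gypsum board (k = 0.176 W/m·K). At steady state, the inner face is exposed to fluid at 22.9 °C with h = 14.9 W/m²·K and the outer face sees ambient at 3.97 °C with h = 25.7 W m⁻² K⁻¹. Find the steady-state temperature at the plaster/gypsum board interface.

Series thermal resistances, inner to outer:
  R_conv,in = 1/(hA) = 1/(14.9·33.6) = 0.001997 K/W
  R_common brick = L/(kA) = 0.0537/(0.849·33.6) = 0.001882 K/W
  R_plaster = L/(kA) = 0.290/(0.195·33.6) = 0.04426 K/W
  R_gypsum board = L/(kA) = 0.214/(0.176·33.6) = 0.03619 K/W
  R_conv,out = 1/(hA) = 1/(25.7·33.6) = 0.001158 K/W
ΣR = 0.001997 + 0.001882 + 0.04426 + 0.03619 + 0.001158 = 0.08549 K/W
Q = ΔT/ΣR = (22.9 °C − 3.97 °C)/0.08549 = 221.4 W
From the inner boundary to the plaster/gypsum board interface, ΣR_partial = 0.04814 K/W.
T_interface = T_in − Q·ΣR_partial = 22.9 °C − (221.4)(0.04814) = 12.2 °C

T = 12.2 °C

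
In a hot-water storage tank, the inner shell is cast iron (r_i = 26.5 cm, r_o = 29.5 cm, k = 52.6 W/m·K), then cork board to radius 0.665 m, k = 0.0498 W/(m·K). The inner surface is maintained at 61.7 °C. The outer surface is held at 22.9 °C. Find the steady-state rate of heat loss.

Q = 12.9 W

Resistance network (inner→outer):
  R_cast iron = (1/0.265 − 1/0.295)/(4πk) = 0.3838/(4π·52.6) = 5.806×10^-4 K/W
  R_cork board = (1/0.295 − 1/0.665)/(4πk) = 1.886/(4π·0.0498) = 3.014 K/W
ΣR = 5.806×10^-4 + 3.014 = 3.015 K/W
Q = ΔT/ΣR = (61.7 °C − 22.9 °C)/3.015 = 12.9 W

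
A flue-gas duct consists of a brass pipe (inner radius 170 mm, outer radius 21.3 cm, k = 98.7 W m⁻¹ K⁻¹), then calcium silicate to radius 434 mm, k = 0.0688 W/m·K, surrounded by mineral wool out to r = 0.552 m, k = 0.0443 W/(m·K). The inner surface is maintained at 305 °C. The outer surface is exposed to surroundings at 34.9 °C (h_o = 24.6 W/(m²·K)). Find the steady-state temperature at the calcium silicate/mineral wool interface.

Treat each layer as a resistance in series:
  R'_brass = ln(0.213/0.170)/(2πk) = 0.2255/(2π·98.7) = 3.636×10^-4 m·K/W
  R'_calcium silicate = ln(0.434/0.213)/(2πk) = 0.7118/(2π·0.0688) = 1.646 m·K/W
  R'_mineral wool = ln(0.552/0.434)/(2πk) = 0.2405/(2π·0.0443) = 0.8640 m·K/W
  R'_conv,out = 1/(2πr h) = 1/(2π·0.552·24.6) = 0.01172 m·K/W
ΣR = 3.636×10^-4 + 1.646 + 0.8640 + 0.01172 = 2.522 m·K/W
Q' = ΔT/ΣR = (305 °C − 34.9 °C)/2.522 = 107.1 W/m
From the inner boundary to the calcium silicate/mineral wool interface, ΣR_partial = 1.646 m·K/W.
T_interface = T_in − Q'·ΣR_partial = 305 °C − (107.1)(1.646) = 129 °C

T = 129 °C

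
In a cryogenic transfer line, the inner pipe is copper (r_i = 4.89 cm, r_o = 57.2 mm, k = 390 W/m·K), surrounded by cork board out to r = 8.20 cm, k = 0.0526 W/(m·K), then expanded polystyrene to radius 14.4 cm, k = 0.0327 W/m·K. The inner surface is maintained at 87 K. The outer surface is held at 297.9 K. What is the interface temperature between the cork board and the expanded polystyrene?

T = 147 K

Series thermal resistances, inner to outer:
  R'_copper = ln(0.0572/0.0489)/(2πk) = 0.1568/(2π·390) = 6.398×10^-5 m·K/W
  R'_cork board = ln(0.0820/0.0572)/(2πk) = 0.3602/(2π·0.0526) = 1.090 m·K/W
  R'_expanded polystyrene = ln(0.144/0.0820)/(2πk) = 0.5631/(2π·0.0327) = 2.741 m·K/W
ΣR = 6.398×10^-5 + 1.090 + 2.741 = 3.831 m·K/W
Q' = ΔT/ΣR = (87 K − 297.9 K)/3.831 = -55.05 W/m
From the inner boundary to the cork board/expanded polystyrene interface, ΣR_partial = 1.090 m·K/W.
T_interface = T_in − Q'·ΣR_partial = 87 K − (-55.05)(1.090) = 147 K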